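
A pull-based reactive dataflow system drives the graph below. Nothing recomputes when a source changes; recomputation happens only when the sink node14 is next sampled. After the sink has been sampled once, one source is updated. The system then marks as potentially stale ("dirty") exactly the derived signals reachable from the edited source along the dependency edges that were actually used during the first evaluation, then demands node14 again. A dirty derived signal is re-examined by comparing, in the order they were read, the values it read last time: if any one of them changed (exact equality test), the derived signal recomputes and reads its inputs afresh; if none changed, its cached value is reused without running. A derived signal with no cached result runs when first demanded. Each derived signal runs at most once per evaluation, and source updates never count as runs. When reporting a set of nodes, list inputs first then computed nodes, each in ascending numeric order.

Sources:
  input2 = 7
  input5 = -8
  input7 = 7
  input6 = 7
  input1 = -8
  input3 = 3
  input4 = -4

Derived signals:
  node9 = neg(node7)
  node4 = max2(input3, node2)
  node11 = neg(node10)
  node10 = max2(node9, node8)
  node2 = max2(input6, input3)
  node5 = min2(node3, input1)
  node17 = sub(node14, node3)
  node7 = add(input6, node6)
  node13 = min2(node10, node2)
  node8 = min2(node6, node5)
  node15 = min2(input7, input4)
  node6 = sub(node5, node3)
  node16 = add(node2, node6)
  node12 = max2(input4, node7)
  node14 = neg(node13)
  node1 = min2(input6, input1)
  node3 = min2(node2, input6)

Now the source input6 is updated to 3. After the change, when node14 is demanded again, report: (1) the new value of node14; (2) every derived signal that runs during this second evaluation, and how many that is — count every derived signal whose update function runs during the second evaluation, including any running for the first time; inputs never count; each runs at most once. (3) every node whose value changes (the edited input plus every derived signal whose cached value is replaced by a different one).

New value of node14: -3.
Derived signals that run: node2, node3, node5, node6, node7, node8, node10, node13, node14 — 9 in total.
Values that change: input6, node2, node3, node6, node8, node13, node14.
Key observation: the cutoff stops propagation at node9 — its inputs' values are unchanged, so it reuses its cache.

First evaluation (everything demanded from the output):
  node2 = max2(7, 3) = 7
  node3 = min2(7, 7) = 7
  node5 = min2(7, -8) = -8
  node6 = sub(-8, 7) = -15
  node7 = add(7, -15) = -8
  node8 = min2(-15, -8) = -15
  node9 = neg(-8) = 8
  node10 = max2(8, -15) = 8
  node13 = min2(8, 7) = 7
  node14 = neg(7) = -7

Propagation after the edit:
  node2: runs — input6 7->3; result 3.
  node3: runs — node2 7->3; input6 7->3; result 3.
  node5: runs — node3 7->3; result -8 (same value as before).
  node6: runs — node3 7->3; result -11.
  node7: runs — input6 7->3; node6 -15->-11; result -8 (same value as before).
  node8: runs — node6 -15->-11; result -11.
  node9: checked — values it read are unchanged (node7 unchanged); reused cached 8 without running.
  node10: runs — node8 -15->-11; result 8 (same value as before).
  node13: runs — node2 7->3; result 3.
  node14: runs — node13 7->3; result -3.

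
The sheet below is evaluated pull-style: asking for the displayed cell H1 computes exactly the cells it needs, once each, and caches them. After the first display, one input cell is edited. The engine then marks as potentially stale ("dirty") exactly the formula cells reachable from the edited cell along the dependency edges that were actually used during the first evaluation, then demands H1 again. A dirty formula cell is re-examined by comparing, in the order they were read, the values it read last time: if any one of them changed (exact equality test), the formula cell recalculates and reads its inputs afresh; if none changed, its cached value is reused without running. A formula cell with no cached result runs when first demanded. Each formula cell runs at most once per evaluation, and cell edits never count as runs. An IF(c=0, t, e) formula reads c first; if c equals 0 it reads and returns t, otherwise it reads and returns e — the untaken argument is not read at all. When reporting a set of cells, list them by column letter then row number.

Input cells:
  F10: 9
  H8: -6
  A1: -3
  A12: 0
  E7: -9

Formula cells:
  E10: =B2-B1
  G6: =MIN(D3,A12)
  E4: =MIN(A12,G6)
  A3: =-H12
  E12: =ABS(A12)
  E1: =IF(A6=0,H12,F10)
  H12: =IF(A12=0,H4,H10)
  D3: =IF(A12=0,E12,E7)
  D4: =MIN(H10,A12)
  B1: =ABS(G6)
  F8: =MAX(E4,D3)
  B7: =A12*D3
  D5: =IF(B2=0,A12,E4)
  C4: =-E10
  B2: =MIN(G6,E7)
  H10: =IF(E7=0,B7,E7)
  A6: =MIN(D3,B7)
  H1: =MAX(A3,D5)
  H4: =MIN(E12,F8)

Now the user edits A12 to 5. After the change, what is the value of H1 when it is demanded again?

First demand of the output computes:
  E12 = ABS(0) = 0
  D3 = IF(A12=0: A12=0 -> then branch E12) = 0
  G6 = MIN(0, 0) = 0
  B2 = MIN(0, -9) = -9
  E4 = MIN(0, 0) = 0
  D5 = IF(B2=0: B2=-9 -> else branch E4) = 0
  F8 = MAX(0, 0) = 0
  H4 = MIN(0, 0) = 0
  H12 = IF(A12=0: A12=0 -> then branch H4) = 0
  A3 = -(0) = 0
  H1 = MAX(0, 0) = 0

After the edit, cleaning proceeds:
  E12: stays stale; no demand reaches it after the flip.
  D3: a read changed (A12 0->5) — executes, giving -9.
  G6: a read changed (D3 0->-9; A12 0->5) — executes, giving -9.
  B2: a read changed (G6 0->-9) — executes, giving -9 — identical to its old value.
  E4: a read changed (A12 0->5; G6 0->-9) — executes, giving -9.
  D5: a read changed (E4 0->-9) — executes, giving -9.
  F8: stays stale; no demand reaches it after the flip.
  H4: stays stale; no demand reaches it after the flip.
  H10: had never run; runs now, result -9.
  H12: a read changed (A12 0->5) — executes, giving -9.
  A3: a read changed (H12 0->-9) — executes, giving 9.
  H1: a read changed (A3 0->9; D5 0->-9) — executes, giving 9.

Note the branch switch — demand abandons E12, F8, H4, which are never re-examined.

Demanding H1 again yields 9.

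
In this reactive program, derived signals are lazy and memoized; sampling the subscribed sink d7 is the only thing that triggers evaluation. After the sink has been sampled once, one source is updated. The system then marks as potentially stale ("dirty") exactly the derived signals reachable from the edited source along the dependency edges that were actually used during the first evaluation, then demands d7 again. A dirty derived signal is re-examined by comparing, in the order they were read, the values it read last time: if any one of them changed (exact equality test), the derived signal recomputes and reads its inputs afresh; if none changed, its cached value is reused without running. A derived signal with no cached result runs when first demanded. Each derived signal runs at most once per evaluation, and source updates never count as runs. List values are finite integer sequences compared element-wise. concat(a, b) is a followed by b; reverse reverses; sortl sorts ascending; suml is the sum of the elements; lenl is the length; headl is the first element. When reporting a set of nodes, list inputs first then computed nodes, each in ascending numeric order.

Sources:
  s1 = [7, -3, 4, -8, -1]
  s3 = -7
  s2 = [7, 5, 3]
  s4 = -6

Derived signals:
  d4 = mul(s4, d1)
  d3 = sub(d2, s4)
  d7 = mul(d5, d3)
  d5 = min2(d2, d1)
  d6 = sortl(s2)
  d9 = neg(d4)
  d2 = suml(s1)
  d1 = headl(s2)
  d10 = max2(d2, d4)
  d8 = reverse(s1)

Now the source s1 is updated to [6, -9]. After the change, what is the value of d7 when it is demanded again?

First demand of the output computes:
  d1 = headl([7, 5, 3]) = 7
  d2 = suml([7, -3, 4, -8, -1]) = -1
  d3 = sub(-1, -6) = 5
  d5 = min2(-1, 7) = -1
  d7 = mul(-1, 5) = -5

After the edit, cleaning proceeds:
  d2: a read changed (s1 [7, -3, 4, -8, -1]->[6, -9]) — executes, giving -3.
  d3: a read changed (d2 -1->-3) — executes, giving 3.
  d5: a read changed (d2 -1->-3) — executes, giving -3.
  d7: a read changed (d5 -1->-3; d3 5->3) — executes, giving -9.

Demanding d7 again yields -9.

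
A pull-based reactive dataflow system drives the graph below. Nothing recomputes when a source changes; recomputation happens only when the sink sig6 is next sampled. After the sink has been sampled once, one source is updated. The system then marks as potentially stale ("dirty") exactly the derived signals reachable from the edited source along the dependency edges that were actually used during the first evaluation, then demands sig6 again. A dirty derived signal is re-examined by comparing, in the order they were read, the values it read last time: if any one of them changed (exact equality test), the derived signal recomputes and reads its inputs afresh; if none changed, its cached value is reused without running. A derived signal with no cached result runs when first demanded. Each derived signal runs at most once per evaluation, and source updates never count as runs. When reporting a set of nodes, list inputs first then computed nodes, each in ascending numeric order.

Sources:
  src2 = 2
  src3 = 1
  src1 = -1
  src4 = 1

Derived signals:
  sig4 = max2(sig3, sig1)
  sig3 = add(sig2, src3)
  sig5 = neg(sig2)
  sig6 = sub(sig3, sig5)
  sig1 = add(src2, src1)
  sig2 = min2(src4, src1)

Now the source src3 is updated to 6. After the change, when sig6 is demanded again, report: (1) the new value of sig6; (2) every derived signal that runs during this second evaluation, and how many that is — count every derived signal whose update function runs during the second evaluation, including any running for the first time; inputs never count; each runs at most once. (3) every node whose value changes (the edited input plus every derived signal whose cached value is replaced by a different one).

First evaluation (everything demanded from the output):
  sig2 = min2(1, -1) = -1
  sig3 = add(-1, 1) = 0
  sig5 = neg(-1) = 1
  sig6 = sub(0, 1) = -1

Propagation after the edit:
  sig3: runs — src3 1->6; result 5.
  sig6: runs — sig3 0->5; result 4.

New value of sig6: 4.
Derived signals that run: sig3, sig6 — 2 in total.
Values that change: src3, sig3, sig6.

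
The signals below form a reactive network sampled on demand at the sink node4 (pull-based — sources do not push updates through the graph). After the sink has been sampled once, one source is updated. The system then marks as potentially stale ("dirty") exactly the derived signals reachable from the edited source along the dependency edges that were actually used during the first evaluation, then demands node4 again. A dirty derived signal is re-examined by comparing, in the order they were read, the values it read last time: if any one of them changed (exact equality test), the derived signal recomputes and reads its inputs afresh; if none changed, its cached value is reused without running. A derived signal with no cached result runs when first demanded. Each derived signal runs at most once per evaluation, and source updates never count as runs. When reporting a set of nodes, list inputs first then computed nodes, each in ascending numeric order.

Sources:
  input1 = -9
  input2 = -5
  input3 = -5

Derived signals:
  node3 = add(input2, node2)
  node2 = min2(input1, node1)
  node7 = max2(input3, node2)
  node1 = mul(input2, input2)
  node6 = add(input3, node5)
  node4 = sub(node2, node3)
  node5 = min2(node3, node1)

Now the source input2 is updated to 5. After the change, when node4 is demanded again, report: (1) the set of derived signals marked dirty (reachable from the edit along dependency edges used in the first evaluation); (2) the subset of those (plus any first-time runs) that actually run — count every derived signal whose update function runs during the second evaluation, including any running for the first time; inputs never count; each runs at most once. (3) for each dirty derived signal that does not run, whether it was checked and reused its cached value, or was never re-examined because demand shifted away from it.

Dirty set: node1, node2, node3, node4.
Run set: node1, node3, node4 (3 run).
Re-examined without running (cache reused): node2.
The important point: at node2 every value read last time is unchanged, so the dirty flag clears without a run.

Initial pass — values computed on the first demand:
  node1 = mul(-5, -5) = 25
  node2 = min2(-9, 25) = -9
  node3 = add(-5, -9) = -14
  node4 = sub(-9, -14) = 5

Second demand — change propagation:
  node1: re-runs because input2 -5->5; input2 -5->5; new result 25 (unchanged).
  node2: re-examined; everything it read last time is the same (input1 unchanged, node1 unchanged) — cache -9 kept, no run.
  node3: re-runs because input2 -5->5; new result -4.
  node4: re-runs because node3 -14->-4; new result -5.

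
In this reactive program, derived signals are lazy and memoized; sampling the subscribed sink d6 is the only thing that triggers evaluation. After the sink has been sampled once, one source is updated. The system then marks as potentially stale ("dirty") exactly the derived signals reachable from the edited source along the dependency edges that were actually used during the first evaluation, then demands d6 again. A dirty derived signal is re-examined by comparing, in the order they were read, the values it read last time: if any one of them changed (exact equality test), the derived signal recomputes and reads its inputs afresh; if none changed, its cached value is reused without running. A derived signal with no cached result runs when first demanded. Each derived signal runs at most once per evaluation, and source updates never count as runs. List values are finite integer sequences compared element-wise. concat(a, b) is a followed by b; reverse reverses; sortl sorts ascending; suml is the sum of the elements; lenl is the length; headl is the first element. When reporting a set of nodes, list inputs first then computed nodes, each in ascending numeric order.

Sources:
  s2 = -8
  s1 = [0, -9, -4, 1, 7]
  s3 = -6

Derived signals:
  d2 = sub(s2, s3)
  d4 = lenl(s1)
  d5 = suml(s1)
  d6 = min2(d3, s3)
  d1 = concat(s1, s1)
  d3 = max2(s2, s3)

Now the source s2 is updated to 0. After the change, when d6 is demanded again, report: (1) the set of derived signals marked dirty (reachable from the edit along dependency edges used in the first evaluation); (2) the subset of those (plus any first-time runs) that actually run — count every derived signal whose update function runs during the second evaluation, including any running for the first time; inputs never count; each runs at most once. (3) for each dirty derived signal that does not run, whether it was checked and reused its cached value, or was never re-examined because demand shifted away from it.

First demand of the output computes:
  d3 = max2(-8, -6) = -6
  d6 = min2(-6, -6) = -6

After the edit, cleaning proceeds:
  d3: a read changed (s2 -8->0) — executes, giving 0.
  d6: a read changed (d3 -6->0) — executes, giving -6 — identical to its old value.

The edit dirties: d3, d6.
2 derived signals run: d3, d6.
No dirty derived signal escaped a run.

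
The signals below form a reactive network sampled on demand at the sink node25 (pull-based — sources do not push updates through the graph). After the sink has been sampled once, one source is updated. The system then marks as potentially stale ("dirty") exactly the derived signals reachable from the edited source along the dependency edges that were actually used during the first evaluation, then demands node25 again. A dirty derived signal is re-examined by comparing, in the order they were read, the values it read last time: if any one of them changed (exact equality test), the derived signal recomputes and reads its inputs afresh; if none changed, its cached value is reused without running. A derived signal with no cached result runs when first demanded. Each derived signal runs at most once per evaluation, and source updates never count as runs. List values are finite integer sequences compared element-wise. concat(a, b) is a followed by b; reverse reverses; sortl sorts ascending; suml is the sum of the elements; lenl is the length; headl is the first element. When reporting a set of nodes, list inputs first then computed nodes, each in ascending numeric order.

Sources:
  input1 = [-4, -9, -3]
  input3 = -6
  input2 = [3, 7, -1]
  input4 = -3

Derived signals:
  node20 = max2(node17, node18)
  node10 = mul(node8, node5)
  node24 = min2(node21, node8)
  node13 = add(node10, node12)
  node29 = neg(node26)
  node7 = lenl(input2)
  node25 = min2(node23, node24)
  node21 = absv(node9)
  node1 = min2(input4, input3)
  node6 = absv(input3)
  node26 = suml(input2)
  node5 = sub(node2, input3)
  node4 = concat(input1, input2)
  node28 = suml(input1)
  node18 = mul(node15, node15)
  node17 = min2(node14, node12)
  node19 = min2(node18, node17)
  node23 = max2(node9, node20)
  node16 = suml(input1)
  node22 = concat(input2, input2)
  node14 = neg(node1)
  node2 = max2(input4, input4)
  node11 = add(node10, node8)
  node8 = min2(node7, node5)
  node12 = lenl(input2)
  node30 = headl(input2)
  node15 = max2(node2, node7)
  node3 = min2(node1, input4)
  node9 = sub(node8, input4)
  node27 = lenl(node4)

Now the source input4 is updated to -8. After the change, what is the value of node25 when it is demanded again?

Initial pass — values computed on the first demand:
  node1 = min2(-3, -6) = -6
  node2 = max2(-3, -3) = -3
  node5 = sub(-3, -6) = 3
  node7 = lenl([3, 7, -1]) = 3
  node8 = min2(3, 3) = 3
  node9 = sub(3, -3) = 6
  node12 = lenl([3, 7, -1]) = 3
  node14 = neg(-6) = 6
  node15 = max2(-3, 3) = 3
  node17 = min2(6, 3) = 3
  node18 = mul(3, 3) = 9
  node20 = max2(3, 9) = 9
  node21 = absv(6) = 6
  node23 = max2(6, 9) = 9
  node24 = min2(6, 3) = 3
  node25 = min2(9, 3) = 3

Second demand — change propagation:
  node1: re-runs because input4 -3->-8; new result -8.
  node2: re-runs because input4 -3->-8; input4 -3->-8; new result -8.
  node5: re-runs because node2 -3->-8; new result -2.
  node8: re-runs because node5 3->-2; new result -2.
  node9: re-runs because node8 3->-2; input4 -3->-8; new result 6 (unchanged).
  node14: re-runs because node1 -6->-8; new result 8.
  node15: re-runs because node2 -3->-8; new result 3 (unchanged).
  node17: re-runs because node14 6->8; new result 3 (unchanged).
  node18: re-examined; everything it read last time is the same (node15 unchanged, node15 unchanged) — cache 9 kept, no run.
  node20: re-examined; everything it read last time is the same (node17 unchanged, node18 unchanged) — cache 9 kept, no run.
  node21: re-examined; everything it read last time is the same (node9 unchanged) — cache 6 kept, no run.
  node23: re-examined; everything it read last time is the same (node9 unchanged, node20 unchanged) — cache 9 kept, no run.
  node24: re-runs because node8 3->-2; new result -2.
  node25: re-runs because node24 3->-2; new result -2.

The important point: at node18 every value read last time is unchanged, so the dirty flag clears without a run.

node25 now evaluates to -2.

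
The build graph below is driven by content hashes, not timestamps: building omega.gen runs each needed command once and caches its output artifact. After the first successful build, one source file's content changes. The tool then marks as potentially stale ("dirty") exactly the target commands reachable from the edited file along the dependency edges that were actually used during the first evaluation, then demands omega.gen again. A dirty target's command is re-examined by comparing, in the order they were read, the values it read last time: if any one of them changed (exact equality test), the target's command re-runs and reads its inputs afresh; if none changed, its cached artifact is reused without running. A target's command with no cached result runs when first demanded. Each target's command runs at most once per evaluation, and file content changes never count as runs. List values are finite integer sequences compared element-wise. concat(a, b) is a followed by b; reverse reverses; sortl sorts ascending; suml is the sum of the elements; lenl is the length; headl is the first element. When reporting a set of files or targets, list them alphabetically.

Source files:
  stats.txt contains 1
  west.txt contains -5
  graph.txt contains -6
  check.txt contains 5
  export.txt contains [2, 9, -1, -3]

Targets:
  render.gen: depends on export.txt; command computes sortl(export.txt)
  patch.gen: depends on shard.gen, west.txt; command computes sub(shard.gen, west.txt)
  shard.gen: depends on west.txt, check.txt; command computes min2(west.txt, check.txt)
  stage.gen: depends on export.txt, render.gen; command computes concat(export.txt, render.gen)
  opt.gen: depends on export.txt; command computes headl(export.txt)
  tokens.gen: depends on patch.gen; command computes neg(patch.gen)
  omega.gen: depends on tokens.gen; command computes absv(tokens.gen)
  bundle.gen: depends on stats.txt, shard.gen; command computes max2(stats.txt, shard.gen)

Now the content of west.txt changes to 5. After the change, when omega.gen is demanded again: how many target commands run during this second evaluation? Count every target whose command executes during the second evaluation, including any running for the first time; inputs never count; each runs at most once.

Initial pass — values computed on the first demand:
  shard.gen = min2(-5, 5) = -5
  patch.gen = sub(-5, -5) = 0
  tokens.gen = neg(0) = 0
  omega.gen = absv(0) = 0

Second demand — change propagation:
  shard.gen: re-runs because west.txt -5->5; new result 5.
  patch.gen: re-runs because shard.gen -5->5; west.txt -5->5; new result 0 (unchanged).
  tokens.gen: re-examined; everything it read last time is the same (patch.gen unchanged) — cache 0 kept, no run.
  omega.gen: re-examined; everything it read last time is the same (tokens.gen unchanged) — cache 0 kept, no run.

The important point: patch.gen recomputes to an identical value, and the output ends up unchanged.

Run set: patch.gen, shard.gen (2 run).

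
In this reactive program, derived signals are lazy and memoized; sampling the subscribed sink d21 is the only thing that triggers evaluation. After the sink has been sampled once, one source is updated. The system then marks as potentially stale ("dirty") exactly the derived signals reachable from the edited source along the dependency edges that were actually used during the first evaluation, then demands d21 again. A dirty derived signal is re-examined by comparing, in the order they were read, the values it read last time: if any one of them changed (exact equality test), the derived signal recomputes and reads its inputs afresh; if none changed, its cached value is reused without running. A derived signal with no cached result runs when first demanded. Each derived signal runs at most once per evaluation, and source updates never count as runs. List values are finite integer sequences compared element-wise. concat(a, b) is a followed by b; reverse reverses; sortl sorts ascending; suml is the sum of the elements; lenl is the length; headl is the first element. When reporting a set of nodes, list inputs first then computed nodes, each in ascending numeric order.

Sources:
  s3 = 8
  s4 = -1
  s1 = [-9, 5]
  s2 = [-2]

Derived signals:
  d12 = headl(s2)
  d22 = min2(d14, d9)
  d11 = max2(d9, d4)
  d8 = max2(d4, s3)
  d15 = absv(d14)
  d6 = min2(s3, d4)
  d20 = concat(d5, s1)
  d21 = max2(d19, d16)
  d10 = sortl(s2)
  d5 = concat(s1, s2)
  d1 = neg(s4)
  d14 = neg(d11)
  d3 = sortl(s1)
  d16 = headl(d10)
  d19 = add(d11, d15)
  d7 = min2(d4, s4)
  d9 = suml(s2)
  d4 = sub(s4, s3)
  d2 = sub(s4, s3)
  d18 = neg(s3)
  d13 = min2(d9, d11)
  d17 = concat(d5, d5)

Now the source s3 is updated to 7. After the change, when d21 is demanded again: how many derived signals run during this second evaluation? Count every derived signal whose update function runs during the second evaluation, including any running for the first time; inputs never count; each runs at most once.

First demand of the output computes:
  d4 = sub(-1, 8) = -9
  d9 = suml([-2]) = -2
  d10 = sortl([-2]) = [-2]
  d11 = max2(-2, -9) = -2
  d14 = neg(-2) = 2
  d15 = absv(2) = 2
  d16 = headl([-2]) = -2
  d19 = add(-2, 2) = 0
  d21 = max2(0, -2) = 0

After the edit, cleaning proceeds:
  d4: a read changed (s3 8->7) — executes, giving -8.
  d11: a read changed (d4 -9->-8) — executes, giving -2 — identical to its old value.
  d14: dirty, but its reads are unchanged (d11 unchanged); cached 2 stands.
  d15: dirty, but its reads are unchanged (d14 unchanged); cached 2 stands.
  d19: dirty, but its reads are unchanged (d11 unchanged, d15 unchanged); cached 0 stands.
  d21: dirty, but its reads are unchanged (d19 unchanged, d16 unchanged); cached 0 stands.

Note the absorption at d11: it re-runs yet its value is the same, leaving the output's value untouched.

2 derived signals run: d4, d11.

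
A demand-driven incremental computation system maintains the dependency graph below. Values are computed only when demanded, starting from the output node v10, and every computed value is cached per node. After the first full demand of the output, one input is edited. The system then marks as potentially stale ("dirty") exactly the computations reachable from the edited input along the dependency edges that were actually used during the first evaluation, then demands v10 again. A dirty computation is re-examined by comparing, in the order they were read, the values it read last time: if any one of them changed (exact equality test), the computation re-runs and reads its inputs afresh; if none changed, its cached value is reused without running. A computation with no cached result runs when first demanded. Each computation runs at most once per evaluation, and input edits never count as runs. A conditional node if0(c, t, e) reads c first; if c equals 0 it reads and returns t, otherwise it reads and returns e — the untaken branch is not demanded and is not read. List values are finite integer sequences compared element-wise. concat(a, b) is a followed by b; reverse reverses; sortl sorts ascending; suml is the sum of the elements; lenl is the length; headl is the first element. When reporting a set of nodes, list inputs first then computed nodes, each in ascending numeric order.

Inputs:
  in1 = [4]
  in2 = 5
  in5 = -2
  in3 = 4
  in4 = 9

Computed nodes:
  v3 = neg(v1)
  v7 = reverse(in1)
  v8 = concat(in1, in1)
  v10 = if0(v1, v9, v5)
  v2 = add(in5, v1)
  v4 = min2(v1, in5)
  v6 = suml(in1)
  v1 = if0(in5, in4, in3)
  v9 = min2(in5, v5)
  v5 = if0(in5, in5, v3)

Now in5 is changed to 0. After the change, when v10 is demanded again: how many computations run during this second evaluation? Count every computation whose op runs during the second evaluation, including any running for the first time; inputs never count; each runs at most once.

Computations that run: v1, v5, v10 — 3 in total.
Key observation: a condition flipped, so demand moved to the other branch — v3 is never re-examined.

First evaluation (everything demanded from the output):
  v1 = if0(in5=-2 -> else branch in3) = 4
  v3 = neg(4) = -4
  v5 = if0(in5=-2 -> else branch v3) = -4
  v10 = if0(v1=4 -> else branch v5) = -4

Propagation after the edit:
  v1: runs — in5 -2->0; result 9.
  v3: marked dirty but never re-examined — demand shifted away from it.
  v5: runs — in5 -2->0; result 0.
  v10: runs — v1 4->9; v5 -4->0; result 0.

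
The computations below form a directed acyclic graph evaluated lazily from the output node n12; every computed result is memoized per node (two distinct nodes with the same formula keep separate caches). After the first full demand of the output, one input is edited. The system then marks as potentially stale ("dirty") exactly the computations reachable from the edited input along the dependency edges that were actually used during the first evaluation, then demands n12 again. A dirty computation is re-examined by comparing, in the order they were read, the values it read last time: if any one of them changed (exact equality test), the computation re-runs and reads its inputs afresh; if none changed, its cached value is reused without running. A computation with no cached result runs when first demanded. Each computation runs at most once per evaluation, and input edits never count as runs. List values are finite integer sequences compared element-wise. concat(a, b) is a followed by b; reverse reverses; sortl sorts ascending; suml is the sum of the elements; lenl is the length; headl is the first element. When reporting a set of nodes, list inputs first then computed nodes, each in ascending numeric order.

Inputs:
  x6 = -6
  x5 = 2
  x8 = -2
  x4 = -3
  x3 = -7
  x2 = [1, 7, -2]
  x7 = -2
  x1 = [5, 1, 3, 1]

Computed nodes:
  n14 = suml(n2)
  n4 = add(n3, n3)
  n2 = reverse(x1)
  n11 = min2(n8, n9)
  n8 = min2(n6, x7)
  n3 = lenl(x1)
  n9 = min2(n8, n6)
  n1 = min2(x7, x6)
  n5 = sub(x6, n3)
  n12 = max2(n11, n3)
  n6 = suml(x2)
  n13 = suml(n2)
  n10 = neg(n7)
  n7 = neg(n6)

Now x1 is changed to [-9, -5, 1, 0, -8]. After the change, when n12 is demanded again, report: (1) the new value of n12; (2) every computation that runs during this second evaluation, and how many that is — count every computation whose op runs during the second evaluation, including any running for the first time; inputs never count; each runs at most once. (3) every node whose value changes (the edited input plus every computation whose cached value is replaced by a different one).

First demand of the output computes:
  n3 = lenl([5, 1, 3, 1]) = 4
  n6 = suml([1, 7, -2]) = 6
  n8 = min2(6, -2) = -2
  n9 = min2(-2, 6) = -2
  n11 = min2(-2, -2) = -2
  n12 = max2(-2, 4) = 4

After the edit, cleaning proceeds:
  n3: a read changed (x1 [5, 1, 3, 1]->[-9, -5, 1, 0, -8]) — executes, giving 5.
  n12: a read changed (n3 4->5) — executes, giving 5.

Demanding n12 again yields 5.
2 computations run: n3, n12.
The nodes whose values change: x1, n3, n12.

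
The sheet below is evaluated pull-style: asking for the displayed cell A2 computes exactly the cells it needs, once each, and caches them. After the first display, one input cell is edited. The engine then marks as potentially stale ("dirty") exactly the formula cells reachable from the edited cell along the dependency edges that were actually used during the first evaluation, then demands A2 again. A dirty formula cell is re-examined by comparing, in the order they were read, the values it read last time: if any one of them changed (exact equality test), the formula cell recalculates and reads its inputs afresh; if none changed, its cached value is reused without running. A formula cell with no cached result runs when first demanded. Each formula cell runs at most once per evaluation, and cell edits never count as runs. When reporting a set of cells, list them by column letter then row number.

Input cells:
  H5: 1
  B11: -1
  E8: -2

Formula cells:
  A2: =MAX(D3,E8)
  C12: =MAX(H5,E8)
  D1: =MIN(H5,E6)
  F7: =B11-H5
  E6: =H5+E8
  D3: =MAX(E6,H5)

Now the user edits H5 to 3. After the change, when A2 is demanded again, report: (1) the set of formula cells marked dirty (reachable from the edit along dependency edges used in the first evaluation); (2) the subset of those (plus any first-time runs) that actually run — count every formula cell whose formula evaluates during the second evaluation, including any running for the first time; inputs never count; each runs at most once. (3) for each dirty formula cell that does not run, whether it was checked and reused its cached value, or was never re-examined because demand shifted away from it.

The edit dirties: A2, D3, E6.
3 formula cells run: A2, D3, E6.
No dirty formula cell escaped a run.

First demand of the output computes:
  E6 = 1 + -2 = -1
  D3 = MAX(-1, 1) = 1
  A2 = MAX(1, -2) = 1

After the edit, cleaning proceeds:
  E6: a read changed (H5 1->3) — executes, giving 1.
  D3: a read changed (E6 -1->1; H5 1->3) — executes, giving 3.
  A2: a read changed (D3 1->3) — executes, giving 3.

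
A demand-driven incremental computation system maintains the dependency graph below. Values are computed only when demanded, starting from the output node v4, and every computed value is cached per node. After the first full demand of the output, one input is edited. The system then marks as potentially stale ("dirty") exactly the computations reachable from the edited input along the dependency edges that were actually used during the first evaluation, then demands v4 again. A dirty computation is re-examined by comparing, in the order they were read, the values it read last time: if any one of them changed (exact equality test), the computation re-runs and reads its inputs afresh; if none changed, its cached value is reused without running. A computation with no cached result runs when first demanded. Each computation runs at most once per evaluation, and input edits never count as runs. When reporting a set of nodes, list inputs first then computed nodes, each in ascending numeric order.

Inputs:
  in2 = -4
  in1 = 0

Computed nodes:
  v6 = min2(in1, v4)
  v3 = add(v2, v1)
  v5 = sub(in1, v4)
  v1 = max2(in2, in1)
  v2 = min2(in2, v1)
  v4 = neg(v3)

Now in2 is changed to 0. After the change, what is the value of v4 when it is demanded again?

First evaluation (everything demanded from the output):
  v1 = max2(-4, 0) = 0
  v2 = min2(-4, 0) = -4
  v3 = add(-4, 0) = -4
  v4 = neg(-4) = 4

Propagation after the edit:
  v1: runs — in2 -4->0; result 0 (same value as before).
  v2: runs — in2 -4->0; result 0.
  v3: runs — v2 -4->0; result 0.
  v4: runs — v3 -4->0; result 0.

New value of v4: 0.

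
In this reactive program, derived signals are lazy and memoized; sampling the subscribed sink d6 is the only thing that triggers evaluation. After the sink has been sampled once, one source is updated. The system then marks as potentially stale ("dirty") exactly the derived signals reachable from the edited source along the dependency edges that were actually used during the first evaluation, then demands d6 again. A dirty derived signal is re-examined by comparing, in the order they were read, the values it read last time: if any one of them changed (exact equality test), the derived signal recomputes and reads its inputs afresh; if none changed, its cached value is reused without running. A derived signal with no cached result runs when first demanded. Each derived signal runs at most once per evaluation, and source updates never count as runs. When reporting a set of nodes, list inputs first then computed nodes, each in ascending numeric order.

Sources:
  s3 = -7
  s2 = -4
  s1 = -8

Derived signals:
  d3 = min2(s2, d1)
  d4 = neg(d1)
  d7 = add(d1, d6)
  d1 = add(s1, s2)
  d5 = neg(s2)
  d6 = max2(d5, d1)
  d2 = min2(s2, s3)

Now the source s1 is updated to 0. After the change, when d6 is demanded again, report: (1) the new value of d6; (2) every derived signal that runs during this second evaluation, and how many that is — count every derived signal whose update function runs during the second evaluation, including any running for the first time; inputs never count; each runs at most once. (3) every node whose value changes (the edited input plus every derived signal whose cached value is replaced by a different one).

Demanding d6 again yields 4.
2 derived signals run: d1, d6.
The nodes whose values change: s1, d1.

First demand of the output computes:
  d1 = add(-8, -4) = -12
  d5 = neg(-4) = 4
  d6 = max2(4, -12) = 4

After the edit, cleaning proceeds:
  d1: a read changed (s1 -8->0) — executes, giving -4.
  d6: a read changed (d1 -12->-4) — executes, giving 4 — identical to its old value.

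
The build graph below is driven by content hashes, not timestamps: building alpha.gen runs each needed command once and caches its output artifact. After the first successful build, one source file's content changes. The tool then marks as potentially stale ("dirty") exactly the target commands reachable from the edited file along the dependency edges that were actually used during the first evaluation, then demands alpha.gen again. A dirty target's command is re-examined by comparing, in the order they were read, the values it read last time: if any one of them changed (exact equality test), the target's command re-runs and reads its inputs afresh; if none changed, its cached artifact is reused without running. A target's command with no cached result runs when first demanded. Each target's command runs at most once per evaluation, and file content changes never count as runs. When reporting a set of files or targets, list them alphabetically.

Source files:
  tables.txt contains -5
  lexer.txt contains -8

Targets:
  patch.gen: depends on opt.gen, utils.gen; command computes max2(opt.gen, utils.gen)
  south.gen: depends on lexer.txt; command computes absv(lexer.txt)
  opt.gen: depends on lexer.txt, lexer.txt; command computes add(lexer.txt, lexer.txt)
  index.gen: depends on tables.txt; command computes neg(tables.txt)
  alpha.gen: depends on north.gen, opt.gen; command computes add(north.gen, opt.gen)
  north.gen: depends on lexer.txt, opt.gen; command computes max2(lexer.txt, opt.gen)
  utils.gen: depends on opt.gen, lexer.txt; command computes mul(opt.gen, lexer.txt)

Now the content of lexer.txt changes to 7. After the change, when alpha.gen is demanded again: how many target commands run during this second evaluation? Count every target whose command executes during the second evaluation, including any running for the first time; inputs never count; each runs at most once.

Initial pass — values computed on the first demand:
  opt.gen = add(-8, -8) = -16
  north.gen = max2(-8, -16) = -8
  alpha.gen = add(-8, -16) = -24

Second demand — change propagation:
  opt.gen: re-runs because lexer.txt -8->7; lexer.txt -8->7; new result 14.
  north.gen: re-runs because lexer.txt -8->7; opt.gen -16->14; new result 14.
  alpha.gen: re-runs because north.gen -8->14; opt.gen -16->14; new result 28.

Run set: alpha.gen, north.gen, opt.gen (3 run).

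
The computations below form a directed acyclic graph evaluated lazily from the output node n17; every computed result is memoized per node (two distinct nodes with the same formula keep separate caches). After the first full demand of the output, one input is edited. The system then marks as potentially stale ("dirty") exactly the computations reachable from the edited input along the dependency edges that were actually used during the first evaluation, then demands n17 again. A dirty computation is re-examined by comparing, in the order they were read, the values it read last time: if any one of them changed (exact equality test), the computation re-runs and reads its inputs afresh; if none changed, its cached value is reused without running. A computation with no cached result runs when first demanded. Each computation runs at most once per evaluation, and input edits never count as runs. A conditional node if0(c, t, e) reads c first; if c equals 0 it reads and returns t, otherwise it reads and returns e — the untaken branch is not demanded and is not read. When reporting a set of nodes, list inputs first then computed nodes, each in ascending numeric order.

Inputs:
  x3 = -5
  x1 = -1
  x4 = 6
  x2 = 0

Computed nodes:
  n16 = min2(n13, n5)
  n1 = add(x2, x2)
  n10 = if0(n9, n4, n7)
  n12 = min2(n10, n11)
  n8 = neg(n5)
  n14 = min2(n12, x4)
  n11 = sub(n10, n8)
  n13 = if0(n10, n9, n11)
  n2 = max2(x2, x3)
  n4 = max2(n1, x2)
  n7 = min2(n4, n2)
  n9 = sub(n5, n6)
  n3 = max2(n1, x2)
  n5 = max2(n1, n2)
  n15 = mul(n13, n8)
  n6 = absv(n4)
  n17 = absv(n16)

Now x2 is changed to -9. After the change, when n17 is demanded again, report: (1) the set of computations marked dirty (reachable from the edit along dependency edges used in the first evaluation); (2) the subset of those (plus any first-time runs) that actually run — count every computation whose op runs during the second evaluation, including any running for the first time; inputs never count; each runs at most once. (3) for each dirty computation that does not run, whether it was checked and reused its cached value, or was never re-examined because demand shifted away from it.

First demand of the output computes:
  n1 = add(0, 0) = 0
  n2 = max2(0, -5) = 0
  n4 = max2(0, 0) = 0
  n5 = max2(0, 0) = 0
  n6 = absv(0) = 0
  n9 = sub(0, 0) = 0
  n10 = if0(n9=0 -> then branch n4) = 0
  n13 = if0(n10=0 -> then branch n9) = 0
  n16 = min2(0, 0) = 0
  n17 = absv(0) = 0

After the edit, cleaning proceeds:
  n1: a read changed (x2 0->-9; x2 0->-9) — executes, giving -18.
  n2: a read changed (x2 0->-9) — executes, giving -5.
  n4: a read changed (n1 0->-18; x2 0->-9) — executes, giving -9.
  n5: a read changed (n1 0->-18; n2 0->-5) — executes, giving -5.
  n6: a read changed (n4 0->-9) — executes, giving 9.
  n7: had never run; runs now, result -9.
  n8: had never run; runs now, result 5.
  n9: a read changed (n5 0->-5; n6 0->9) — executes, giving -14.
  n10: a read changed (n9 0->-14; n4 0->-9) — executes, giving -9.
  n11: had never run; runs now, result -14.
  n13: a read changed (n10 0->-9; n9 0->-14) — executes, giving -14.
  n16: a read changed (n13 0->-14; n5 0->-5) — executes, giving -14.
  n17: a read changed (n16 0->-14) — executes, giving 14.

Note the branch switch — n7, n8, n11 had no cache and run now for the first time.

The edit dirties: n1, n2, n4, n5, n6, n9, n10, n13, n16, n17.
13 computations run: n1, n2, n4, n5, n6, n7, n8, n9, n10, n11, n13, n16, n17.
No dirty computation escaped a run.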